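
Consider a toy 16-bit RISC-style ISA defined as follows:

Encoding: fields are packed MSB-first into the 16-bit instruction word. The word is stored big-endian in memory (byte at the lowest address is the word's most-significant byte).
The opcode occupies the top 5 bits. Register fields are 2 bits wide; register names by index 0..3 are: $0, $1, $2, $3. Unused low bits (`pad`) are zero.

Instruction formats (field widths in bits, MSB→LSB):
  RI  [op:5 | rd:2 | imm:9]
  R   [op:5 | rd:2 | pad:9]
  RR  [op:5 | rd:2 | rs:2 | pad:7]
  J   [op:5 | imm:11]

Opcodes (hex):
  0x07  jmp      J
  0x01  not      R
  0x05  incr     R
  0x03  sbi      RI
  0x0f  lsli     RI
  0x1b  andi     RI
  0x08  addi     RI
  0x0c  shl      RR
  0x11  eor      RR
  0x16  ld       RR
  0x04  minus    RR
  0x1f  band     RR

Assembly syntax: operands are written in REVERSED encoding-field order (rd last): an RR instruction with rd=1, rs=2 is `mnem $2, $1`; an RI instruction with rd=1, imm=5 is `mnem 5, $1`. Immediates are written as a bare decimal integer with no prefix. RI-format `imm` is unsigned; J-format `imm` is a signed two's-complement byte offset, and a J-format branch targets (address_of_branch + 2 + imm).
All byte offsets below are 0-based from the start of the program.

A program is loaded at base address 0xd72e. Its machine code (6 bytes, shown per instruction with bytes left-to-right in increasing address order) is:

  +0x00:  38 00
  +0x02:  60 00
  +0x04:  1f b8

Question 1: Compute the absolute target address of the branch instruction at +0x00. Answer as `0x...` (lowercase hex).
+0x00: 38 00 ⇒ word 0x3800 (big)
  op=0x3800>>11=0x7 ⇒ jmp (J)
  imm: (w>>0)&0x7ff=0x0 → 0
  target = base 0xd72e + off 0x00 + 2 + imm 0 = 0xd730

0xd730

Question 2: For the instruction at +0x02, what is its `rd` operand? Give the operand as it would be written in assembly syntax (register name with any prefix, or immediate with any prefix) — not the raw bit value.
off 0x02: read 60 00 as big → 0x6000
  opcode bits[15:11]=0xc: shl/RR
  [10:9] rd=0 = $0
  [8:7] rs=0 = $0

$0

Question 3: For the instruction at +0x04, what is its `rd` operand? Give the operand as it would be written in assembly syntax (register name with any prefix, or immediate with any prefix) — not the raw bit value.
$3

+0x04: 1f b8 ⇒ word 0x1fb8 (big)
  opcode bits[15:11]=0x3: sbi/RI
  rd: (w>>9)&0x3=0x3 → $3
  imm: (w>>0)&0x1ff=0x1b8 → 440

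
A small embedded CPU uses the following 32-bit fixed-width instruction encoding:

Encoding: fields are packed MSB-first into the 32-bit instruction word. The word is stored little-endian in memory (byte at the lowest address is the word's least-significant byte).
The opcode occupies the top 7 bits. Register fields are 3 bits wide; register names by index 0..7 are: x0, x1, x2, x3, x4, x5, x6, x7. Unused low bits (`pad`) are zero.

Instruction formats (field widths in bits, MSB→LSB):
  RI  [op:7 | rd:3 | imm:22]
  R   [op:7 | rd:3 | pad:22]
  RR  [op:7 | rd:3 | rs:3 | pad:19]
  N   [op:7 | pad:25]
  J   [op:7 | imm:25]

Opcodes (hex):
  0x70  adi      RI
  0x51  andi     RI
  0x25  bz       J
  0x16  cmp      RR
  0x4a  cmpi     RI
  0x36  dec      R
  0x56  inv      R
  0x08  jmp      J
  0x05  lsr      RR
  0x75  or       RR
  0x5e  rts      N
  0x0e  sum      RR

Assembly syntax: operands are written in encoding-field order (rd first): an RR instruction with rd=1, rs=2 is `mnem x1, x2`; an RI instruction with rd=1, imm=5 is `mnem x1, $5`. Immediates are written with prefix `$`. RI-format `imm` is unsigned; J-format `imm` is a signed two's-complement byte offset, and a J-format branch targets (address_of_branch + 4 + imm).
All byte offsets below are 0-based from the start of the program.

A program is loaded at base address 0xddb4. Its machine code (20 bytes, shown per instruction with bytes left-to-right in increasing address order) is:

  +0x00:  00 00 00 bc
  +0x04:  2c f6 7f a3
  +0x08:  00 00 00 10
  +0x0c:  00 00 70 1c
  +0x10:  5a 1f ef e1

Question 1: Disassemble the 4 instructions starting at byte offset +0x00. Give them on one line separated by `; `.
off 0x00: read 00 00 00 bc as little → 0xbc000000
  op=0xbc000000>>25=0x5e ⇒ rts (N)
off 0x04: read 2c f6 7f a3 as little → 0xa37ff62c
  op=0xa37ff62c>>25=0x51 ⇒ andi (RI)
  rd: (w>>22)&0x7=0x5 → x5
  imm: (w>>0)&0x3fffff=0x3ff62c → $4191788
off 0x08: read 00 00 00 10 as little → 0x10000000
  op=0x10000000>>25=0x8 ⇒ jmp (J)
  imm: (w>>0)&0x1ffffff=0x0 → $0
off 0x0c: read 00 00 70 1c as little → 0x1c700000
  op=0x1c700000>>25=0xe ⇒ sum (RR)
  rd: (w>>22)&0x7=0x1 → x1
  rs: (w>>19)&0x7=0x6 → x6

rts; andi x5, $4191788; jmp $0; sum x1, x6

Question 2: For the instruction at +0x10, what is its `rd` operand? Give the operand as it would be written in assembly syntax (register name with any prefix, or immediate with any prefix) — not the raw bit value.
x7

@+10  little-endian(5a 1f ef e1) = 0xe1ef1f5a
  op=0xe1ef1f5a>>25=0x70 ⇒ adi (RI)
  rd: (w>>22)&0x7=0x7 → x7
  imm: (w>>0)&0x3fffff=0x2f1f5a → $3088218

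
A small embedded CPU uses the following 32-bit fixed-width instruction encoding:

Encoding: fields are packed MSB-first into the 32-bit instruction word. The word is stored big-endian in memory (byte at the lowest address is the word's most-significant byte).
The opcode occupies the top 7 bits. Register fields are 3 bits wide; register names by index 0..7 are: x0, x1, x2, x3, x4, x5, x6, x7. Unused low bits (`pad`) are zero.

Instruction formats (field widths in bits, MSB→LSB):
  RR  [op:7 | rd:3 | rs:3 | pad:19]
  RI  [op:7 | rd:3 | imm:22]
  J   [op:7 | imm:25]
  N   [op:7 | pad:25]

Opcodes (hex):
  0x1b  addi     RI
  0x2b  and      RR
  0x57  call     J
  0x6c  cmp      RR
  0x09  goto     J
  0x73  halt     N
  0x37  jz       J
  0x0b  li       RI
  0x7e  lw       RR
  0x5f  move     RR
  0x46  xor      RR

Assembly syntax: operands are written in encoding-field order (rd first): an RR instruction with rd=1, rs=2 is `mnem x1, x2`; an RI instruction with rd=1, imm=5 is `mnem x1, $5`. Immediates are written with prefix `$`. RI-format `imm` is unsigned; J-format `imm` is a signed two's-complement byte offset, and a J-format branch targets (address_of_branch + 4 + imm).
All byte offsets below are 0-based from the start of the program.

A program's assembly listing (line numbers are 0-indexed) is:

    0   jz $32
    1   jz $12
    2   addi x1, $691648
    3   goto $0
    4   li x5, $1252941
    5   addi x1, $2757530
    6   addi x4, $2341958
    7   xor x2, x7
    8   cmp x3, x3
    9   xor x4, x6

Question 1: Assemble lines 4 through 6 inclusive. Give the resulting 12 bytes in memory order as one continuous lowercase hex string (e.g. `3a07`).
line 4 (li): pack op=0xb:7|rd=5:3|imm=1252941:22 = 0x17531e4d; big→ 17 53 1e 4d
line 5 (addi): pack op=0x1b:7|rd=1:3|imm=2757530:22 = 0x366a139a; big→ 36 6a 13 9a
line 6 (addi): pack op=0x1b:7|rd=4:3|imm=2341958:22 = 0x3723bc46; big→ 37 23 bc 46

17531e4d366a139a3723bc46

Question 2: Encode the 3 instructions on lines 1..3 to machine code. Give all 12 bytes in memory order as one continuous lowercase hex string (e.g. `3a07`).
6e00000c364a8dc012000000

line 1 (jz): pack op=0x37:7|imm=12:25 = 0x6e00000c; big→ 6e 00 00 0c
line 2 (addi): pack op=0x1b:7|rd=1:3|imm=691648:22 = 0x364a8dc0; big→ 36 4a 8d c0
line 3 (goto): pack op=0x9:7|imm=0:25 = 0x12000000; big→ 12 00 00 00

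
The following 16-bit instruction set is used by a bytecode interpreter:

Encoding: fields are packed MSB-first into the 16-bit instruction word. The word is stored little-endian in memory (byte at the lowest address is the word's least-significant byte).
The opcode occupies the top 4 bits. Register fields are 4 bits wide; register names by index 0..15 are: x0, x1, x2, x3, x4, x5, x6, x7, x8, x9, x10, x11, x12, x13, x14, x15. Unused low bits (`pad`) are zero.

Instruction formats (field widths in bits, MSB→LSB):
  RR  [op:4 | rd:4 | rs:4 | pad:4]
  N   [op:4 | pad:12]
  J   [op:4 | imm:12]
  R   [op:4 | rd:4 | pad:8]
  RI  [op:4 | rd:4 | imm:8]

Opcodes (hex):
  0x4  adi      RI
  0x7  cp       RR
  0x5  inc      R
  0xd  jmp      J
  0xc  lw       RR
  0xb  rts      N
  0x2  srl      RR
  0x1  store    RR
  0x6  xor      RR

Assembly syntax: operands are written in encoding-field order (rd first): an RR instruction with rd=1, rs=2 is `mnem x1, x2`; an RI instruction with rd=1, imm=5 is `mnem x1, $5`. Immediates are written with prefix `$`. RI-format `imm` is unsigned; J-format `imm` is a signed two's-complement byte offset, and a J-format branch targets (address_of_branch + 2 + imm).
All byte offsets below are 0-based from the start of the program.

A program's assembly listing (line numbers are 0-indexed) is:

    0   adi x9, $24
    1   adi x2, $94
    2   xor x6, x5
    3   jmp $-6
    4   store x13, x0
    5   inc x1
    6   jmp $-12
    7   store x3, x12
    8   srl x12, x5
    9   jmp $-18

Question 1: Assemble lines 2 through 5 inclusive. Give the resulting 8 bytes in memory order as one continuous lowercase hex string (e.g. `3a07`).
5066fadf001d0051

2. xor fields op=0x6:4|rd=6:4|rs=5:4|pad=0:4 → word 6650h → 50 66
3. jmp fields op=0xd:4|imm=-6:12 → word dffah → fa df
4. store fields op=0x1:4|rd=13:4|rs=0:4|pad=0:4 → word 1d00h → 00 1d
5. inc fields op=0x5:4|rd=1:4|pad=0:8 → word 5100h → 00 51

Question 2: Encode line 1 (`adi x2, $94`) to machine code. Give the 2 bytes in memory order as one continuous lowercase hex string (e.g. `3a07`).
5e42

L1: adi op=0x4:4|rd=2:4|imm=94:8 ⇒ 0x425e ⇒ little 5e 42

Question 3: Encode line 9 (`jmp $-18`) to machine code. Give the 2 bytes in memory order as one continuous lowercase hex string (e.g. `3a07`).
eedf

9. jmp fields op=0xd:4|imm=-18:12 → word dfeeh → ee df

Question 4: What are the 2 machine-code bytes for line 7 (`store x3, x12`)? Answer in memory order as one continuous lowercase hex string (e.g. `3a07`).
line 7 (store): pack op=0x1:4|rd=3:4|rs=12:4|pad=0:4 = 0x13c0; little→ c0 13

c013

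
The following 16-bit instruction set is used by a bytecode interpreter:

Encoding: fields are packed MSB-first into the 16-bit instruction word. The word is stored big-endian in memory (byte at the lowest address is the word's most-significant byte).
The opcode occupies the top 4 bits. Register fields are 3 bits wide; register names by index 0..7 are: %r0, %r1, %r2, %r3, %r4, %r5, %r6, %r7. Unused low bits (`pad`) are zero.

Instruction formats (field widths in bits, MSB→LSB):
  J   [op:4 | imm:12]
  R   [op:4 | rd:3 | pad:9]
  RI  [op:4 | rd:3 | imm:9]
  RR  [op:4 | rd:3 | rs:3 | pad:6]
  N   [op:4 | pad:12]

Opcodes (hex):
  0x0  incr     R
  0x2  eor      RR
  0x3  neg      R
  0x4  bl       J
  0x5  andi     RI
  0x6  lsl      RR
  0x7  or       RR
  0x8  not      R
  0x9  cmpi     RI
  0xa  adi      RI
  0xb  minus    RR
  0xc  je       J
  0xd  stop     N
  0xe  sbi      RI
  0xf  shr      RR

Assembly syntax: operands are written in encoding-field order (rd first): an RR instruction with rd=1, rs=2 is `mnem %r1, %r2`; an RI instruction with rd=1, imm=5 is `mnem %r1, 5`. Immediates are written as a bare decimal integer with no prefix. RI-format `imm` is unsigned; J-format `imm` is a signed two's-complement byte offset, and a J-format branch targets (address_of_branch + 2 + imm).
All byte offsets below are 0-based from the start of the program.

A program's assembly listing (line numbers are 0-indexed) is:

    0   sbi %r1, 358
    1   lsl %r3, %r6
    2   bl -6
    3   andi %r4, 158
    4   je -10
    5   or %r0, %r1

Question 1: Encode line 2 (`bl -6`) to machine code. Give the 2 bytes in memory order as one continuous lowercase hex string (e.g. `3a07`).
4ffa

L2: bl op=0x4:4|imm=-6:12 ⇒ 0x4ffa ⇒ big 4f fa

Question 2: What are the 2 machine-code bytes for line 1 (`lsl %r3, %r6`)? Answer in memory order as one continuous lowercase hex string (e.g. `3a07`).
6780

L1: lsl op=0x6:4|rd=3:3|rs=6:3|pad=0:6 ⇒ 0x6780 ⇒ big 67 80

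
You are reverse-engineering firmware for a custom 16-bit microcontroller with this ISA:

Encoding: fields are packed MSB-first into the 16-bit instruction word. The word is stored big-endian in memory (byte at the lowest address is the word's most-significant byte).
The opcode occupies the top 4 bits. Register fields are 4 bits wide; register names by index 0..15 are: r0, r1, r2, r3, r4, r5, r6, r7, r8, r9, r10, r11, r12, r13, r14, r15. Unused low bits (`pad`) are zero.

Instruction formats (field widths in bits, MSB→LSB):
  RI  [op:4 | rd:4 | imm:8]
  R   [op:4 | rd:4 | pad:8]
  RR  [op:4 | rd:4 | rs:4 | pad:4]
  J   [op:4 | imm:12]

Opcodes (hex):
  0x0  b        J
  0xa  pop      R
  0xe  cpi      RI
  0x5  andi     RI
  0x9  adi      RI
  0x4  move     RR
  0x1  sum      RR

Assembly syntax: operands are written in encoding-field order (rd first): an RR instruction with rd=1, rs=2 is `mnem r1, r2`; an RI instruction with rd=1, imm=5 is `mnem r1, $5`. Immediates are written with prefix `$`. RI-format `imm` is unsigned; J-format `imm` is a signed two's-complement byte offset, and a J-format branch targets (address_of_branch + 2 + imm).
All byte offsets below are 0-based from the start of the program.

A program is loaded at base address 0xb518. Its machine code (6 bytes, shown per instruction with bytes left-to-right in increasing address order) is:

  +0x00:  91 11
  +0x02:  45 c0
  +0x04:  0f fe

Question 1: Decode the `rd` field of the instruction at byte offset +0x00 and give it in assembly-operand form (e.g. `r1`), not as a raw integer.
+0x00: 91 11 ⇒ word 0x9111 (big)
  op=0x9111>>12=0x9 ⇒ adi (RI)
  rd@[11:8]=0x1 ⇒ r1
  imm@[7:0]=0x11 ⇒ $17

r1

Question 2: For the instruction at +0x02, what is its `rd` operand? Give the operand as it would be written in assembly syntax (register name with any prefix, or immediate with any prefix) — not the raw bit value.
r5

[02] 45 c0 → 0x45c0
  top 4b → 0x4 → move [RR]
  [11:8] rd=5 = r5
  [7:4] rs=12 = r12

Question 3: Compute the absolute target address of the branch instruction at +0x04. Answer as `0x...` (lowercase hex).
0xb51c

[04] 0f fe → 0x0ffe
  opcode bits[15:12]=0x0: b/J
  [11:0] imm=4094 (s12→-2) = $-2
  target = base 0xb518 + off 0x04 + 2 + imm -2 = 0xb51c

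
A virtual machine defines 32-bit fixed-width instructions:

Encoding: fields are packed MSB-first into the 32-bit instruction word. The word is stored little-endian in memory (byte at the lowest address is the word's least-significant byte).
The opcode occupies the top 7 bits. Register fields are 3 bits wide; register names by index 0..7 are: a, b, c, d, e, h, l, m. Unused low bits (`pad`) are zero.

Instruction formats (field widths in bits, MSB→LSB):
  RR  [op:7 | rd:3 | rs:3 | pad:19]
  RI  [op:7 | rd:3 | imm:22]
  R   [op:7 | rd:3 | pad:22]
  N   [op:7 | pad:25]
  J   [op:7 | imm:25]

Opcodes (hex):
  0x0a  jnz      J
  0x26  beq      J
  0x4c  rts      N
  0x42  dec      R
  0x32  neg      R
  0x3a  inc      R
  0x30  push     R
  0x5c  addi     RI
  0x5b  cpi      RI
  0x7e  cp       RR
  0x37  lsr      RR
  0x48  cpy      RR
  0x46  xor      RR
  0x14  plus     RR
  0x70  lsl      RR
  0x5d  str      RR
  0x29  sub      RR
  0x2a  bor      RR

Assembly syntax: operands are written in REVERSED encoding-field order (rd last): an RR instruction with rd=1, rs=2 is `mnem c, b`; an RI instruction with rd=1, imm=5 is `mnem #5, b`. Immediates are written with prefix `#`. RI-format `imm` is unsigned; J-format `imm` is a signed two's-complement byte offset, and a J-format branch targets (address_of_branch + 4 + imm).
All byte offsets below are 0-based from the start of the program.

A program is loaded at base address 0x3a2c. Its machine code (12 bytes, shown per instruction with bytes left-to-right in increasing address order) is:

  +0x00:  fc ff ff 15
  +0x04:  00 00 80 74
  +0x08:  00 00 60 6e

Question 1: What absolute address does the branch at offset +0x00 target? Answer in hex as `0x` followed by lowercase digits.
0x3a2c

off 0x00: read fc ff ff 15 as little → 0x15fffffc
  opcode bits[31:25]=0xa: jnz/J
  imm: (w>>0)&0x1ffffff=0x1fffffc (s25→-4) → #-4
  target = base 0x3a2c + off 0x00 + 4 + imm -4 = 0x3a2c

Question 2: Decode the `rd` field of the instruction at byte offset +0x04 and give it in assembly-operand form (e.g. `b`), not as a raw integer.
[04] 00 00 80 74 → 0x74800000
  top 7b → 0x3a → inc [R]
  rd@[24:22]=0x2 ⇒ c

c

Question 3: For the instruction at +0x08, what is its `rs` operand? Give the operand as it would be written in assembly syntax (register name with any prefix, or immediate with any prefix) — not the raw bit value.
e

off 0x08: read 00 00 60 6e as little → 0x6e600000
  op=0x6e600000>>25=0x37 ⇒ lsr (RR)
  rd@[24:22]=0x1 ⇒ b
  rs@[21:19]=0x4 ⇒ e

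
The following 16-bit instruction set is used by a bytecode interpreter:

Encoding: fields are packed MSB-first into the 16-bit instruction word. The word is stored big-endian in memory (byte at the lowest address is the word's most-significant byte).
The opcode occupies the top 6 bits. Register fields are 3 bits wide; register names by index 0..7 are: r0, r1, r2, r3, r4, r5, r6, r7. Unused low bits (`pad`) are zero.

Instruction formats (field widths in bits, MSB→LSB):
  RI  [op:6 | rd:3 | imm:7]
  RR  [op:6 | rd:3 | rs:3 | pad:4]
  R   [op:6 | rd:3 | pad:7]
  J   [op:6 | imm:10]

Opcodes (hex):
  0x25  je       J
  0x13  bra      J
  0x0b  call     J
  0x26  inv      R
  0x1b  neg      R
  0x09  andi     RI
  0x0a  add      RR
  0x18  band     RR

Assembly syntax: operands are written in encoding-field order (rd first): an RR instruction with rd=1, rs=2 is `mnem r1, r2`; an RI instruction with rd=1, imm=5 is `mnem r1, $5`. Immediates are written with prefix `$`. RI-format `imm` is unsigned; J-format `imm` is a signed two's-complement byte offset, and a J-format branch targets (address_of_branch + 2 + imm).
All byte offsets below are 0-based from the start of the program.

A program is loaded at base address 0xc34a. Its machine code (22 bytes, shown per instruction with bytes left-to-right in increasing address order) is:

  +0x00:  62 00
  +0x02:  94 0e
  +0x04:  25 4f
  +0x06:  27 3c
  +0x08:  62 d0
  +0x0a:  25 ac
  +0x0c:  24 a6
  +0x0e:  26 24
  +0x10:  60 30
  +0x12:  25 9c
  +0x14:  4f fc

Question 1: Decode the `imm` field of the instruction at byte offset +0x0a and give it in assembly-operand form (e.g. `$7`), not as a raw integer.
$44

@+0a  big-endian(25 ac) = 0x25ac
  opcode bits[15:10]=0x9: andi/RI
  rd: (w>>7)&0x7=0x3 → r3
  imm: (w>>0)&0x7f=0x2c → $44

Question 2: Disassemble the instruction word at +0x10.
@+10  big-endian(60 30) = 0x6030
  opcode bits[15:10]=0x18: band/RR
  rd@[9:7]=0x0 ⇒ r0
  rs@[6:4]=0x3 ⇒ r3

band r0, r3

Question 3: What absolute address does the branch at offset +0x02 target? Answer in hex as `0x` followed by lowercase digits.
off 0x02: read 94 0e as big → 0x940e
  opcode bits[15:10]=0x25: je/J
  [9:0] imm=14 = $14
  target = base 0xc34a + off 0x02 + 2 + imm 14 = 0xc35c

0xc35c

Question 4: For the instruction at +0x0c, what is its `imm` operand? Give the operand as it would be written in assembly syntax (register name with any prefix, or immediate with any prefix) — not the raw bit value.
$38

[0c] 24 a6 → 0x24a6
  op=0x24a6>>10=0x9 ⇒ andi (RI)
  rd: (w>>7)&0x7=0x1 → r1
  imm: (w>>0)&0x7f=0x26 → $38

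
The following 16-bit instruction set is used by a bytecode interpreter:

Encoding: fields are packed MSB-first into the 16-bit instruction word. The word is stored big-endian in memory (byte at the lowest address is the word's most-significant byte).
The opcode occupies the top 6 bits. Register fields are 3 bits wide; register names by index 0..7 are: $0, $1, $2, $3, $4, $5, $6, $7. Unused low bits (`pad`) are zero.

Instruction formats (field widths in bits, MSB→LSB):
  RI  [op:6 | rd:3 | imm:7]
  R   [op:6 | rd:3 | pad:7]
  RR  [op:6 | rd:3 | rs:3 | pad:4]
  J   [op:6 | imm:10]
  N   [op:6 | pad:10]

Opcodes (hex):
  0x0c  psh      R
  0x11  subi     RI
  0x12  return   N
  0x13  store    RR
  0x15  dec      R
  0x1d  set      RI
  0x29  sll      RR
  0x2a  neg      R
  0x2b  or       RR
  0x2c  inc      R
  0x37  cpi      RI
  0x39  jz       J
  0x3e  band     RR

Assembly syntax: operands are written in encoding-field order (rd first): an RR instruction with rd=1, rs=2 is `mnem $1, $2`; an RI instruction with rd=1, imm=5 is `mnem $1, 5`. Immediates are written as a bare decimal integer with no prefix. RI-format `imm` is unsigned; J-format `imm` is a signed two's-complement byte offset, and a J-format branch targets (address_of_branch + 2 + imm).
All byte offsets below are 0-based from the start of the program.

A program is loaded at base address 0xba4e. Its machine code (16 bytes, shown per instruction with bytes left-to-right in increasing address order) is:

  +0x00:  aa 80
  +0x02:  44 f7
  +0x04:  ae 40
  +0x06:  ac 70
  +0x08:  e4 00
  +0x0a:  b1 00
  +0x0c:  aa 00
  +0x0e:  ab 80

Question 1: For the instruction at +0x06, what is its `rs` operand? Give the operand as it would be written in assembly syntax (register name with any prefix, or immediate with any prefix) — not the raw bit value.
@+06  big-endian(ac 70) = 0xac70
  op=0xac70>>10=0x2b ⇒ or (RR)
  [9:7] rd=0 = $0
  [6:4] rs=7 = $7

$7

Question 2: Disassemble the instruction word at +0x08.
jz 0

+0x08: e4 00 ⇒ word 0xe400 (big)
  top 6b → 0x39 → jz [J]
  [9:0] imm=0 = 0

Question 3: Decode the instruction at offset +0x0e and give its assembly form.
[0e] ab 80 → 0xab80
  opcode bits[15:10]=0x2a: neg/R
  rd: (w>>7)&0x7=0x7 → $7

neg $7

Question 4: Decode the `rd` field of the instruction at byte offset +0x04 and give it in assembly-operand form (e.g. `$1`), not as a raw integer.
$4

+0x04: ae 40 ⇒ word 0xae40 (big)
  top 6b → 0x2b → or [RR]
  rd: (w>>7)&0x7=0x4 → $4
  rs: (w>>4)&0x7=0x4 → $4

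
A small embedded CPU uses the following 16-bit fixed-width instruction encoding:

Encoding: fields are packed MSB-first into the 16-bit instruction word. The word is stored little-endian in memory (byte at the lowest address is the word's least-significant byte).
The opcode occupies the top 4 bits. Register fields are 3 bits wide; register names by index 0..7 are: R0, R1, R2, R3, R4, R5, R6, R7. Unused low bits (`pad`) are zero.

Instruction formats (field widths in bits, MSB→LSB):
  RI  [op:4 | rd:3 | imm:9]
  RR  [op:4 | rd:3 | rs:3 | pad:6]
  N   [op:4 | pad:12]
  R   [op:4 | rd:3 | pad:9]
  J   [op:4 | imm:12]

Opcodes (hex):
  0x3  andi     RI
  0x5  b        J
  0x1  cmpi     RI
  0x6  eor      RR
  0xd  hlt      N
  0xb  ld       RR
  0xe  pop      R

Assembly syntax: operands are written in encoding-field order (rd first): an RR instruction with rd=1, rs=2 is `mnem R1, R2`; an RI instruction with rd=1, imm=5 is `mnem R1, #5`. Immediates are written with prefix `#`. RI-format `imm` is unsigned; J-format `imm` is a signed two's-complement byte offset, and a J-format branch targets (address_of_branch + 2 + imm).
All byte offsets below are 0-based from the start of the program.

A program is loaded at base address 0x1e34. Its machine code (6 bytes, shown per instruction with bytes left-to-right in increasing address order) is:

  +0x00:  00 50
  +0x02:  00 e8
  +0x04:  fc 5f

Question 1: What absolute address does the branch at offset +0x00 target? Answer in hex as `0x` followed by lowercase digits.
0x1e36

+0x00: 00 50 ⇒ word 0x5000 (little)
  op=0x5000>>12=0x5 ⇒ b (J)
  [11:0] imm=0 = #0
  target = base 0x1e34 + off 0x00 + 2 + imm 0 = 0x1e36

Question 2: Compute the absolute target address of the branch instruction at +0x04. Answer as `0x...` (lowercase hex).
off 0x04: read fc 5f as little → 0x5ffc
  op=0x5ffc>>12=0x5 ⇒ b (J)
  [11:0] imm=4092 (s12→-4) = #-4
  target = base 0x1e34 + off 0x04 + 2 + imm -4 = 0x1e36

0x1e36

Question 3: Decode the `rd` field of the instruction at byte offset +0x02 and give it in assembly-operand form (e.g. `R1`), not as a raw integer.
+0x02: 00 e8 ⇒ word 0xe800 (little)
  top 4b → 0xe → pop [R]
  rd: (w>>9)&0x7=0x4 → R4

R4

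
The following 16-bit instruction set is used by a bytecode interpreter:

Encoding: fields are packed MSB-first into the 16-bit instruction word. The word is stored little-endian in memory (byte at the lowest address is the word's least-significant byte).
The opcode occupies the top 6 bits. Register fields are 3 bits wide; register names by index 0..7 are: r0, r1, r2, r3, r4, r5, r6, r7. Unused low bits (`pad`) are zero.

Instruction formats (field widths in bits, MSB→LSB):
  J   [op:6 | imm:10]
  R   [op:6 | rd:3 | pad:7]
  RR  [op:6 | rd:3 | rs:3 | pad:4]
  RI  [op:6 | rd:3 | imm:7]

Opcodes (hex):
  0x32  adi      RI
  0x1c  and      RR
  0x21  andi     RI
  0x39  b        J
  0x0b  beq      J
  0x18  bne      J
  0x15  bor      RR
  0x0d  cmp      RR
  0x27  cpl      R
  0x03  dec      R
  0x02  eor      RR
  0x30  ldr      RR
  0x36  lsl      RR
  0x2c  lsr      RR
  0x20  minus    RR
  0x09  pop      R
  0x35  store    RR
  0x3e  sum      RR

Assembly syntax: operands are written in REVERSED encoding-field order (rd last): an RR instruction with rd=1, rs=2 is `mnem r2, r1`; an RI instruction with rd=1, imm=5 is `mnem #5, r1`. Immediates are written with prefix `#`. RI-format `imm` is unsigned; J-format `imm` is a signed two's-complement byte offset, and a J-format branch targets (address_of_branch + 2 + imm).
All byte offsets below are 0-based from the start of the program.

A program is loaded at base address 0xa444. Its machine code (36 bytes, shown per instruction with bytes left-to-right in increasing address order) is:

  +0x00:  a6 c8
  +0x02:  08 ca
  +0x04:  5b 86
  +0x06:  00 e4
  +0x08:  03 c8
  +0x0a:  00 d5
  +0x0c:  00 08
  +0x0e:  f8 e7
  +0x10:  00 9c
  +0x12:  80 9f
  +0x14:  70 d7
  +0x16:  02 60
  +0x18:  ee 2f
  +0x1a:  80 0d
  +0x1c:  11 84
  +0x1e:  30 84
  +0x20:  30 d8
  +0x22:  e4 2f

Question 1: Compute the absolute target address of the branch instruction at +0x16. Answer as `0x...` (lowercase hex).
off 0x16: read 02 60 as little → 0x6002
  top 6b → 0x18 → bne [J]
  imm: (w>>0)&0x3ff=0x2 → #2
  target = base 0xa444 + off 0x16 + 2 + imm 2 = 0xa45e

0xa45e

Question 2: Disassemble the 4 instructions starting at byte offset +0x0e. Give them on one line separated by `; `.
+0x0e: f8 e7 ⇒ word 0xe7f8 (little)
  opcode bits[15:10]=0x39: b/J
  [9:0] imm=1016 (s10→-8) = #-8
+0x10: 00 9c ⇒ word 0x9c00 (little)
  opcode bits[15:10]=0x27: cpl/R
  [9:7] rd=0 = r0
+0x12: 80 9f ⇒ word 0x9f80 (little)
  opcode bits[15:10]=0x27: cpl/R
  [9:7] rd=7 = r7
+0x14: 70 d7 ⇒ word 0xd770 (little)
  opcode bits[15:10]=0x35: store/RR
  [9:7] rd=6 = r6
  [6:4] rs=7 = r7

b #-8; cpl r0; cpl r7; store r7, r6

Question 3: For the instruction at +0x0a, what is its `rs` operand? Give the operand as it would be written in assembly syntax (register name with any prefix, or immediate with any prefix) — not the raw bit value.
r0

off 0x0a: read 00 d5 as little → 0xd500
  opcode bits[15:10]=0x35: store/RR
  [9:7] rd=2 = r2
  [6:4] rs=0 = r0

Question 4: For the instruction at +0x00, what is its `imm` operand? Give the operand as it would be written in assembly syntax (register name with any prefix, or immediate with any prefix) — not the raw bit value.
#38

@+00  little-endian(a6 c8) = 0xc8a6
  op=0xc8a6>>10=0x32 ⇒ adi (RI)
  rd: (w>>7)&0x7=0x1 → r1
  imm: (w>>0)&0x7f=0x26 → #38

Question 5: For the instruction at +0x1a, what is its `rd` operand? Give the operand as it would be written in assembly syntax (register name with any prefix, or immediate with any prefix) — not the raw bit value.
r3

@+1a  little-endian(80 0d) = 0x0d80
  top 6b → 0x3 → dec [R]
  rd: (w>>7)&0x7=0x3 → r3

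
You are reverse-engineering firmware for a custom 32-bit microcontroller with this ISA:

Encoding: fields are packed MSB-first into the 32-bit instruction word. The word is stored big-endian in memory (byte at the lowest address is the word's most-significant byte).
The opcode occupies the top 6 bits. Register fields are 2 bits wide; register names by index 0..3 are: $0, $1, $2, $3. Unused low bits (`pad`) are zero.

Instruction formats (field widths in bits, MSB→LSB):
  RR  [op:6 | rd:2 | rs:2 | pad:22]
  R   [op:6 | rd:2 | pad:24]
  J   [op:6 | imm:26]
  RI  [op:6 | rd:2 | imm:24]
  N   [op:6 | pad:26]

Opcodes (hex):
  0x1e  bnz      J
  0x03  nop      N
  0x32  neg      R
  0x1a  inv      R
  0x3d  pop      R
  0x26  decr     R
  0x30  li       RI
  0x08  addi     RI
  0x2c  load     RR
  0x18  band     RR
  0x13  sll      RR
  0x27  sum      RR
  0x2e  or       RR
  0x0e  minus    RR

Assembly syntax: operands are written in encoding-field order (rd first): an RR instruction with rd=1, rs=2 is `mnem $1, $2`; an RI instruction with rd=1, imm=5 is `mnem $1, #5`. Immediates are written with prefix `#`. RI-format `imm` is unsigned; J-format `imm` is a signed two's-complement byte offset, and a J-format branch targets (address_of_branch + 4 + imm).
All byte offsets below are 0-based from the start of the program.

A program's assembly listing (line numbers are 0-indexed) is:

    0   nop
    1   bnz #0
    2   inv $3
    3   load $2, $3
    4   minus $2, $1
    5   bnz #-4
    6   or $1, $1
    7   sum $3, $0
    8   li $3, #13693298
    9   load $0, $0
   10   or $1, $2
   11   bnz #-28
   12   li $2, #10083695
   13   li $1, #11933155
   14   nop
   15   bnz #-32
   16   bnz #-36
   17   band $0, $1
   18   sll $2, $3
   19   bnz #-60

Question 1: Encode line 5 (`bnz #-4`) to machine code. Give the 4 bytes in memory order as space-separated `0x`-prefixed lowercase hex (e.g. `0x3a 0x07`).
0x7b 0xff 0xff 0xfc

5. bnz fields op=0x1e:6|imm=-4:26 → word 7bfffffch → 7b ff ff fc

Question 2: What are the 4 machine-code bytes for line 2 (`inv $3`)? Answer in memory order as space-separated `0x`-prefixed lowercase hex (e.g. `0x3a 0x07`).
0x6b 0x00 0x00 0x00

L2: inv op=0x1a:6|rd=3:2|pad=0:24 ⇒ 0x6b000000 ⇒ big 6b 00 00 00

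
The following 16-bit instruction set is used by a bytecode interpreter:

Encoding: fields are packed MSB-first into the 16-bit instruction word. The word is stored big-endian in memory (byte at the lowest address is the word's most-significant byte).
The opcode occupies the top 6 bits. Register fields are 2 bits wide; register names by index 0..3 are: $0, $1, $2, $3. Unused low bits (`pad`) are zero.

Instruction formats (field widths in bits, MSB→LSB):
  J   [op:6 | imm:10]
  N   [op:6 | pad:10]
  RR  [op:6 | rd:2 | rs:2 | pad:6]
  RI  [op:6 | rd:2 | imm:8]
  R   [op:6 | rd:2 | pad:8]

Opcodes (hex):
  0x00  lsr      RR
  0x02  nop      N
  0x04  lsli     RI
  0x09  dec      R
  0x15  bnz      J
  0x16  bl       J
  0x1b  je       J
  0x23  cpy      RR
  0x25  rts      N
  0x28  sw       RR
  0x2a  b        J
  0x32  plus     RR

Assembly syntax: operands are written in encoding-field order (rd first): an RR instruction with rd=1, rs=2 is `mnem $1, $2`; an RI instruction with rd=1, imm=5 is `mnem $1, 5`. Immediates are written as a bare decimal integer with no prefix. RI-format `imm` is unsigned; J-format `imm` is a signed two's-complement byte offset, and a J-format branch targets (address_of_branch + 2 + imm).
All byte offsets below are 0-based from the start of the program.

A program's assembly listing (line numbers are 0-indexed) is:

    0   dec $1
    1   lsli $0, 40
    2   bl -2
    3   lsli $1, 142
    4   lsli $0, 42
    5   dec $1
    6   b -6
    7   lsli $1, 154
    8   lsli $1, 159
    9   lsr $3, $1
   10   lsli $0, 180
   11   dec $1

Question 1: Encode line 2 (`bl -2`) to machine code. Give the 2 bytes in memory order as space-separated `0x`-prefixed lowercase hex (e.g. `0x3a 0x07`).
line 2 (bl): pack op=0x16:6|imm=-2:10 = 0x5bfe; big→ 5b fe

0x5b 0xfe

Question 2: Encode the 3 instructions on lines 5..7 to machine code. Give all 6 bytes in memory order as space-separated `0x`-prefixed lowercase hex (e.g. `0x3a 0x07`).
L5: dec op=0x9:6|rd=1:2|pad=0:8 ⇒ 0x2500 ⇒ big 25 00
L6: b op=0x2a:6|imm=-6:10 ⇒ 0xabfa ⇒ big ab fa
L7: lsli op=0x4:6|rd=1:2|imm=154:8 ⇒ 0x119a ⇒ big 11 9a

0x25 0x00 0xab 0xfa 0x11 0x9a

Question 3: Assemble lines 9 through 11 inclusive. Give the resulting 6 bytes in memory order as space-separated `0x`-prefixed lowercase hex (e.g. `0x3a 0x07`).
0x03 0x40 0x10 0xb4 0x25 0x00

line 9 (lsr): pack op=0x0:6|rd=3:2|rs=1:2|pad=0:6 = 0x0340; big→ 03 40
line 10 (lsli): pack op=0x4:6|rd=0:2|imm=180:8 = 0x10b4; big→ 10 b4
line 11 (dec): pack op=0x9:6|rd=1:2|pad=0:8 = 0x2500; big→ 25 00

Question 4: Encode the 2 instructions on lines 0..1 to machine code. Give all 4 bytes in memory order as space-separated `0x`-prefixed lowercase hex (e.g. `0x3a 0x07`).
0. dec fields op=0x9:6|rd=1:2|pad=0:8 → word 2500h → 25 00
1. lsli fields op=0x4:6|rd=0:2|imm=40:8 → word 1028h → 10 28

0x25 0x00 0x10 0x28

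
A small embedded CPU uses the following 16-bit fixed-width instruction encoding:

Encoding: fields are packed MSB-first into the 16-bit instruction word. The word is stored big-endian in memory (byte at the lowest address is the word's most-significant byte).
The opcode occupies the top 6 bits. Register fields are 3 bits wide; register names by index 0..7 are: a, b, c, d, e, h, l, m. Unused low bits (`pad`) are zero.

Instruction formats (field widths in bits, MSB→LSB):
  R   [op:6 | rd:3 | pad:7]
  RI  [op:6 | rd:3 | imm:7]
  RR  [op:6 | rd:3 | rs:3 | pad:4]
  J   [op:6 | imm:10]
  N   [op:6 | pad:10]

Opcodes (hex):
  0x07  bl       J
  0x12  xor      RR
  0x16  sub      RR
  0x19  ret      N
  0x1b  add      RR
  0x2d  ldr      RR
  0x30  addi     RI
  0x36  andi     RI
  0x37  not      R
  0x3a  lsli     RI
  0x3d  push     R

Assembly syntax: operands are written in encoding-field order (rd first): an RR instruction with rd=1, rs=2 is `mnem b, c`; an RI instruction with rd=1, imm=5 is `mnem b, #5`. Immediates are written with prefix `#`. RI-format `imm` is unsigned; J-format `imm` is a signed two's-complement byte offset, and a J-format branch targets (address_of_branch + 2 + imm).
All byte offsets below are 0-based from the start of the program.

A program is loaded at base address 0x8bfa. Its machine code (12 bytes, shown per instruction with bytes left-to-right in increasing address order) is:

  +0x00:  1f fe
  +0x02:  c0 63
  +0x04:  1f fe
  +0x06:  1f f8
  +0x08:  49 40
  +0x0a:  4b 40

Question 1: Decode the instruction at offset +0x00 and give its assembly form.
bl #-2

[00] 1f fe → 0x1ffe
  top 6b → 0x7 → bl [J]
  imm: (w>>0)&0x3ff=0x3fe (s10→-2) → #-2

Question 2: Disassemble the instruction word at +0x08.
xor c, e

+0x08: 49 40 ⇒ word 0x4940 (big)
  op=0x4940>>10=0x12 ⇒ xor (RR)
  rd: (w>>7)&0x7=0x2 → c
  rs: (w>>4)&0x7=0x4 → e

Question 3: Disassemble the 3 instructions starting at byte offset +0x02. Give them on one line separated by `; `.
+0x02: c0 63 ⇒ word 0xc063 (big)
  top 6b → 0x30 → addi [RI]
  rd@[9:7]=0x0 ⇒ a
  imm@[6:0]=0x63 ⇒ #99
+0x04: 1f fe ⇒ word 0x1ffe (big)
  top 6b → 0x7 → bl [J]
  imm@[9:0]=0x3fe (s10→-2) ⇒ #-2
+0x06: 1f f8 ⇒ word 0x1ff8 (big)
  top 6b → 0x7 → bl [J]
  imm@[9:0]=0x3f8 (s10→-8) ⇒ #-8

addi a, #99; bl #-2; bl #-8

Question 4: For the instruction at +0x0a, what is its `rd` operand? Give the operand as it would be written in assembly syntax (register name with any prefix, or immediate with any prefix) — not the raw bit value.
@+0a  big-endian(4b 40) = 0x4b40
  top 6b → 0x12 → xor [RR]
  rd@[9:7]=0x6 ⇒ l
  rs@[6:4]=0x4 ⇒ e

l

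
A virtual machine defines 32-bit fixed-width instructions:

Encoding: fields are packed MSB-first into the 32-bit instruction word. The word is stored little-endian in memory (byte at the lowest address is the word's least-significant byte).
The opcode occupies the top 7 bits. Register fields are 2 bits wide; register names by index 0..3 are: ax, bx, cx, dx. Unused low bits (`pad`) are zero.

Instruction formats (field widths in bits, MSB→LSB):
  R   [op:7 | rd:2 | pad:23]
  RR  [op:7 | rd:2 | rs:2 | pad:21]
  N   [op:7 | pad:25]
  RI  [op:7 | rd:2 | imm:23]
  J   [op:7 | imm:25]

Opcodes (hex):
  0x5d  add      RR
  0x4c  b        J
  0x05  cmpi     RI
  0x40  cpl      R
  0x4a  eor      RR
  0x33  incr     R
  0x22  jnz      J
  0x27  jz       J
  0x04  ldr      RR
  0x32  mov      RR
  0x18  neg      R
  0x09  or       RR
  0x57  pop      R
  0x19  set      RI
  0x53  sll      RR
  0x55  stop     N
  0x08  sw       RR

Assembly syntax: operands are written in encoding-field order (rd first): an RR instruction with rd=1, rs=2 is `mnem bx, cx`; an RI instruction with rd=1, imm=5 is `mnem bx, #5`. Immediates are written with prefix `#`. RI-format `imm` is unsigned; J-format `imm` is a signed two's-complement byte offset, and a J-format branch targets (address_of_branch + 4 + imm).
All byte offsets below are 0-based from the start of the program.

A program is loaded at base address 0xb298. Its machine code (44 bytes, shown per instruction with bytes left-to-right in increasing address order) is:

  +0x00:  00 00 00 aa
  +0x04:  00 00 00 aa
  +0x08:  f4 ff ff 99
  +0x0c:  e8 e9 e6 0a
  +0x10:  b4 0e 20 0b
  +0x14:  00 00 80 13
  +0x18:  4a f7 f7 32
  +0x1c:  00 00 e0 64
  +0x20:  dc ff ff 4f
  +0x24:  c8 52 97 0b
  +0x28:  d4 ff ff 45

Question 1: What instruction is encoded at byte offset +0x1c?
mov bx, dx

+0x1c: 00 00 e0 64 ⇒ word 0x64e00000 (little)
  opcode bits[31:25]=0x32: mov/RR
  [24:23] rd=1 = bx
  [22:21] rs=3 = dx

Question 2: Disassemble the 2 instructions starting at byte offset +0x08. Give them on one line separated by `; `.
+0x08: f4 ff ff 99 ⇒ word 0x99fffff4 (little)
  op=0x99fffff4>>25=0x4c ⇒ b (J)
  [24:0] imm=33554420 (s25→-12) = #-12
+0x0c: e8 e9 e6 0a ⇒ word 0x0ae6e9e8 (little)
  op=0x0ae6e9e8>>25=0x5 ⇒ cmpi (RI)
  [24:23] rd=1 = bx
  [22:0] imm=6744552 = #6744552

b #-12; cmpi bx, #6744552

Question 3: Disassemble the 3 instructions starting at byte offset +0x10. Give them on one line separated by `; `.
[10] b4 0e 20 0b → 0x0b200eb4
  op=0x0b200eb4>>25=0x5 ⇒ cmpi (RI)
  rd: (w>>23)&0x3=0x2 → cx
  imm: (w>>0)&0x7fffff=0x200eb4 → #2100916
[14] 00 00 80 13 → 0x13800000
  op=0x13800000>>25=0x9 ⇒ or (RR)
  rd: (w>>23)&0x3=0x3 → dx
  rs: (w>>21)&0x3=0x0 → ax
[18] 4a f7 f7 32 → 0x32f7f74a
  op=0x32f7f74a>>25=0x19 ⇒ set (RI)
  rd: (w>>23)&0x3=0x1 → bx
  imm: (w>>0)&0x7fffff=0x77f74a → #7862090

cmpi cx, #2100916; or dx, ax; set bx, #7862090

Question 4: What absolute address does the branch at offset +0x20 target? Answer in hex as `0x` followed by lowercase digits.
0xb298

@+20  little-endian(dc ff ff 4f) = 0x4fffffdc
  top 7b → 0x27 → jz [J]
  imm@[24:0]=0x1ffffdc (s25→-36) ⇒ #-36
  target = base 0xb298 + off 0x20 + 4 + imm -36 = 0xb298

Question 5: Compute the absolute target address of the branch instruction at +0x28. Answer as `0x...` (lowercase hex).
0xb298

[28] d4 ff ff 45 → 0x45ffffd4
  op=0x45ffffd4>>25=0x22 ⇒ jnz (J)
  imm: (w>>0)&0x1ffffff=0x1ffffd4 (s25→-44) → #-44
  target = base 0xb298 + off 0x28 + 4 + imm -44 = 0xb298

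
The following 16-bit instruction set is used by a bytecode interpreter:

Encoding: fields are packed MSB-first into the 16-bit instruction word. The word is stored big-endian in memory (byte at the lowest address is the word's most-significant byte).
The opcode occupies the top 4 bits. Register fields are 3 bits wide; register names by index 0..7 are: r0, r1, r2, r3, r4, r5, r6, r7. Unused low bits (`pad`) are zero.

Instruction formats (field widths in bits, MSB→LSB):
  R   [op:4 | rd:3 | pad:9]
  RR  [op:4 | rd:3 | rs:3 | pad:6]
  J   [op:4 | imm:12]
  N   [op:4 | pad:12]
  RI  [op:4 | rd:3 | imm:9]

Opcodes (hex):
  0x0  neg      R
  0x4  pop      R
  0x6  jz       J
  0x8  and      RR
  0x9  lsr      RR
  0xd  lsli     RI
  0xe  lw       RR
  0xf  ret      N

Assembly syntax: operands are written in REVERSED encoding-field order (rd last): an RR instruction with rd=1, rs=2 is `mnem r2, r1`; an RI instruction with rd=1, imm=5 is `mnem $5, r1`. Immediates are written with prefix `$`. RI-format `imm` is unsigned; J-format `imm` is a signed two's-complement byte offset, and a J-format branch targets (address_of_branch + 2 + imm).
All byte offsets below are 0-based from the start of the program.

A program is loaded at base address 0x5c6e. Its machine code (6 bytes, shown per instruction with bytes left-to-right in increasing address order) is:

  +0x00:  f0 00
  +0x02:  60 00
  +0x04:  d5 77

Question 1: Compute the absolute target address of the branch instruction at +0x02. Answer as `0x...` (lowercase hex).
+0x02: 60 00 ⇒ word 0x6000 (big)
  opcode bits[15:12]=0x6: jz/J
  imm@[11:0]=0x0 ⇒ $0
  target = base 0x5c6e + off 0x02 + 2 + imm 0 = 0x5c72

0x5c72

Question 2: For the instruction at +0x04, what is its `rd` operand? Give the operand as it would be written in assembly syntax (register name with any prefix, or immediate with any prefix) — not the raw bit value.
+0x04: d5 77 ⇒ word 0xd577 (big)
  opcode bits[15:12]=0xd: lsli/RI
  rd@[11:9]=0x2 ⇒ r2
  imm@[8:0]=0x177 ⇒ $375

r2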